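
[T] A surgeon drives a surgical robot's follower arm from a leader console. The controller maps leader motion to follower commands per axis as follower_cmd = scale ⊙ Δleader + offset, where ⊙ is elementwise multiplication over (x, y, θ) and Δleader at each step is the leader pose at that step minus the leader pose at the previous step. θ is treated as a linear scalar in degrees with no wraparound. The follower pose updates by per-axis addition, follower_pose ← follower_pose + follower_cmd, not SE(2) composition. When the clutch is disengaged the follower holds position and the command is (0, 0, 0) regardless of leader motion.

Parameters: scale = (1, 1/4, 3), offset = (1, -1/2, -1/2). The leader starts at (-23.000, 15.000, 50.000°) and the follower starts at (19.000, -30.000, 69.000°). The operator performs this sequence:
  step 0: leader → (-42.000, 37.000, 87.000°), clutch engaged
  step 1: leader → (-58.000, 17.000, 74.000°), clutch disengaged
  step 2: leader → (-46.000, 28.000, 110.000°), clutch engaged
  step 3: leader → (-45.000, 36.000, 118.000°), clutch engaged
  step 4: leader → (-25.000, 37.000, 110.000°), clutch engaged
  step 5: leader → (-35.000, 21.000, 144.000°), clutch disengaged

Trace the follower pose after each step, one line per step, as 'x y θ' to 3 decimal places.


1.000 -25.000 179.500
1.000 -25.000 179.500
14.000 -22.750 287.000
16.000 -21.250 310.500
37.000 -21.500 286.000
37.000 -21.500 286.000

step 0: Δleader=(-19.000, 22.000, 37.000°), engaged; cmd=(-18.000, 5.000, 110.500°) → follower=(1.000, -25.000, 179.500°)
step 1: Δleader=(-16.000, -20.000, -13.000°), disengaged; cmd=(0,0,0) → follower holds at (1.000, -25.000, 179.500°)
step 2: Δleader=(12.000, 11.000, 36.000°), engaged; cmd=(13.000, 2.250, 107.500°) → follower=(14.000, -22.750, 287.000°)
step 3: Δleader=(1.000, 8.000, 8.000°), engaged; cmd=(2.000, 1.500, 23.500°) → follower=(16.000, -21.250, 310.500°)
step 4: Δleader=(20.000, 1.000, -8.000°), engaged; cmd=(21.000, -0.250, -24.500°) → follower=(37.000, -21.500, 286.000°)
step 5: Δleader=(-10.000, -16.000, 34.000°), disengaged; cmd=(0,0,0) → follower holds at (37.000, -21.500, 286.000°)


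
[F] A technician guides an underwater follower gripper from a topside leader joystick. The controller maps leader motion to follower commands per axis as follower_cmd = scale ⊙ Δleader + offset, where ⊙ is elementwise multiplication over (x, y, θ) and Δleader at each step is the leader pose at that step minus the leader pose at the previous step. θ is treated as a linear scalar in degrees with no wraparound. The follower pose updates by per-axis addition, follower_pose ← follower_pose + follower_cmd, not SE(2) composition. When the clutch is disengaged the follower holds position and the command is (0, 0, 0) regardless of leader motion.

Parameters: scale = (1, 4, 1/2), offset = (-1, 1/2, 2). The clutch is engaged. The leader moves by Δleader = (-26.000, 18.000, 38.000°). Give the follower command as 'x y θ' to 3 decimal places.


-27.000 72.500 21.000

axis x: 1·-26.000 + -1 = -27.000
axis y: 4·18.000 + 1/2 = 72.500
axis θ: 1/2·38.000 + 2 = 21.000


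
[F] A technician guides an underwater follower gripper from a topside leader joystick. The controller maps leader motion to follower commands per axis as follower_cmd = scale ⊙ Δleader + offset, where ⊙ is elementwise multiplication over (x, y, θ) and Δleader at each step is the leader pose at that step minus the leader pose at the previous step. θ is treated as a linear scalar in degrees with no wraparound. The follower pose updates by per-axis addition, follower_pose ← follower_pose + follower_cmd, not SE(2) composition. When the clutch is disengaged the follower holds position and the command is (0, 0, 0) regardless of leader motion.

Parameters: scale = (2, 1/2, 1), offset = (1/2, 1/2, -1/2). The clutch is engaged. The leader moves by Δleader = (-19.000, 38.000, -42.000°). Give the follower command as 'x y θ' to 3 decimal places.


axis x: 2·-19.000 + 1/2 = -37.500
axis y: 1/2·38.000 + 1/2 = 19.500
axis θ: 1·-42.000 + -1/2 = -42.500

-37.500 19.500 -42.500


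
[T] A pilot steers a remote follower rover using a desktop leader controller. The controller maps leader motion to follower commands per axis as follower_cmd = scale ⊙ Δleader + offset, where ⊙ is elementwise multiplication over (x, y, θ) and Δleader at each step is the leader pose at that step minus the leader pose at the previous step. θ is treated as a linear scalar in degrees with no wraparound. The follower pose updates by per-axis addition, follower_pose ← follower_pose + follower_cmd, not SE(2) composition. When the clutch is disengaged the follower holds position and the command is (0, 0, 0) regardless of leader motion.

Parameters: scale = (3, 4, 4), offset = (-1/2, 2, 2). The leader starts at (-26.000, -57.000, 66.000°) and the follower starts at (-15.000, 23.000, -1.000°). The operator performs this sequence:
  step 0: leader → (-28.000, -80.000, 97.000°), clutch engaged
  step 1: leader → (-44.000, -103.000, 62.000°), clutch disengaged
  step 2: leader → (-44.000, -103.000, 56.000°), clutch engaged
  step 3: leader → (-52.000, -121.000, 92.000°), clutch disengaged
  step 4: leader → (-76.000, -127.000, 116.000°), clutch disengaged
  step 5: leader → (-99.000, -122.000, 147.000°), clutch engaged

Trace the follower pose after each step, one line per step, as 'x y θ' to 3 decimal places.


-21.500 -67.000 125.000
-21.500 -67.000 125.000
-22.000 -65.000 103.000
-22.000 -65.000 103.000
-22.000 -65.000 103.000
-91.500 -43.000 229.000

step 0: Δleader=(-2.000, -23.000, 31.000°), engaged; cmd=(-6.500, -90.000, 126.000°) → follower=(-21.500, -67.000, 125.000°)
step 1: Δleader=(-16.000, -23.000, -35.000°), disengaged; cmd=(0,0,0) → follower holds at (-21.500, -67.000, 125.000°)
step 2: Δleader=(0.000, 0.000, -6.000°), engaged; cmd=(-0.500, 2.000, -22.000°) → follower=(-22.000, -65.000, 103.000°)
step 3: Δleader=(-8.000, -18.000, 36.000°), disengaged; cmd=(0,0,0) → follower holds at (-22.000, -65.000, 103.000°)
step 4: Δleader=(-24.000, -6.000, 24.000°), disengaged; cmd=(0,0,0) → follower holds at (-22.000, -65.000, 103.000°)
step 5: Δleader=(-23.000, 5.000, 31.000°), engaged; cmd=(-69.500, 22.000, 126.000°) → follower=(-91.500, -43.000, 229.000°)


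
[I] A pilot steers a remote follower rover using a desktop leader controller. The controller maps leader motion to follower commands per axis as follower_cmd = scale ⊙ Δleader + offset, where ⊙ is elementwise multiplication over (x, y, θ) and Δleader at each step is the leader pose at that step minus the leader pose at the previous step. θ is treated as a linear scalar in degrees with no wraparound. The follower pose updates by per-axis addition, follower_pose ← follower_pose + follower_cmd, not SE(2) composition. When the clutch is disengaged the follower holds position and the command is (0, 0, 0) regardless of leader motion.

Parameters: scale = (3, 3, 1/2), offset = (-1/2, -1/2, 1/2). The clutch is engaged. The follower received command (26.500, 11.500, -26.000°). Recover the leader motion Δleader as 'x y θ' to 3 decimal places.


9.000 4.000 -53.000

axis x: (26.500 − -1/2) / (3) = 9.000
axis y: (11.500 − -1/2) / (3) = 4.000
axis θ: (-26.000 − 1/2) / (1/2) = -53.000


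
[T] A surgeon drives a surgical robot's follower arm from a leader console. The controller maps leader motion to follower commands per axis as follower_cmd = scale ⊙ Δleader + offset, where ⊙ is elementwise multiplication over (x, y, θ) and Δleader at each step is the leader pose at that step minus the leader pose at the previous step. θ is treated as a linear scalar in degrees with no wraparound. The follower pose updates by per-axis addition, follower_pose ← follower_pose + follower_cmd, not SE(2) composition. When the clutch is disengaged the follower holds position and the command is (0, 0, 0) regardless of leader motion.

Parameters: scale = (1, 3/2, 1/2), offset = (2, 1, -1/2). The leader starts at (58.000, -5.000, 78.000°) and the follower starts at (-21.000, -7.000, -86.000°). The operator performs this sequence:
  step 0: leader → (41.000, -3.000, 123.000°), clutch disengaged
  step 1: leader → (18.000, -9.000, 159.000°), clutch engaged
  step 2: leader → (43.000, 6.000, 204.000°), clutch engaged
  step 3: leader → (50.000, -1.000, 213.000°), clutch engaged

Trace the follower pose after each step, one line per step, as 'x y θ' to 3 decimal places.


step 0: Δleader=(-17.000, 2.000, 45.000°), disengaged; cmd=(0,0,0) → follower holds at (-21.000, -7.000, -86.000°)
step 1: Δleader=(-23.000, -6.000, 36.000°), engaged; cmd=(-21.000, -8.000, 17.500°) → follower=(-42.000, -15.000, -68.500°)
step 2: Δleader=(25.000, 15.000, 45.000°), engaged; cmd=(27.000, 23.500, 22.000°) → follower=(-15.000, 8.500, -46.500°)
step 3: Δleader=(7.000, -7.000, 9.000°), engaged; cmd=(9.000, -9.500, 4.000°) → follower=(-6.000, -1.000, -42.500°)

-21.000 -7.000 -86.000
-42.000 -15.000 -68.500
-15.000 8.500 -46.500
-6.000 -1.000 -42.500


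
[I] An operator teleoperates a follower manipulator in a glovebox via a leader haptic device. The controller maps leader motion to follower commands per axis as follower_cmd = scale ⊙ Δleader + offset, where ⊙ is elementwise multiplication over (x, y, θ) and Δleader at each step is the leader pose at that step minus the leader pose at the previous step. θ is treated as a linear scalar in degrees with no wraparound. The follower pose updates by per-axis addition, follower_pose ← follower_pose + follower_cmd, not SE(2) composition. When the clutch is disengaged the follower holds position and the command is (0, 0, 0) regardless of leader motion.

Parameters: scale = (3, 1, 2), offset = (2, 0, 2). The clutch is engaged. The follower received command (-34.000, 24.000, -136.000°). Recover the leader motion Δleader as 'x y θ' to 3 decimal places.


axis x: (-34.000 − 2) / (3) = -12.000
axis y: (24.000 − 0) / (1) = 24.000
axis θ: (-136.000 − 2) / (2) = -69.000

-12.000 24.000 -69.000


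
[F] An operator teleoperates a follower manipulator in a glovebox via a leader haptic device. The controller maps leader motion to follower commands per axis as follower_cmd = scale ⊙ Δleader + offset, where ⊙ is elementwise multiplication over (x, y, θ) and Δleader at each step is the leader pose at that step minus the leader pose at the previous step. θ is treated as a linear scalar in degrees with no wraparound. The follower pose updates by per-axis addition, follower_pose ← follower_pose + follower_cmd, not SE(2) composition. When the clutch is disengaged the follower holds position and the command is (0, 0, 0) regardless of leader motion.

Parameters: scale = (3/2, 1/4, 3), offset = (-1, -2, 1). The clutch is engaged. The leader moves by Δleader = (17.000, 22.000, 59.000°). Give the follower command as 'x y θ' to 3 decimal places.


axis x: 3/2·17.000 + -1 = 24.500
axis y: 1/4·22.000 + -2 = 3.500
axis θ: 3·59.000 + 1 = 178.000

24.500 3.500 178.000


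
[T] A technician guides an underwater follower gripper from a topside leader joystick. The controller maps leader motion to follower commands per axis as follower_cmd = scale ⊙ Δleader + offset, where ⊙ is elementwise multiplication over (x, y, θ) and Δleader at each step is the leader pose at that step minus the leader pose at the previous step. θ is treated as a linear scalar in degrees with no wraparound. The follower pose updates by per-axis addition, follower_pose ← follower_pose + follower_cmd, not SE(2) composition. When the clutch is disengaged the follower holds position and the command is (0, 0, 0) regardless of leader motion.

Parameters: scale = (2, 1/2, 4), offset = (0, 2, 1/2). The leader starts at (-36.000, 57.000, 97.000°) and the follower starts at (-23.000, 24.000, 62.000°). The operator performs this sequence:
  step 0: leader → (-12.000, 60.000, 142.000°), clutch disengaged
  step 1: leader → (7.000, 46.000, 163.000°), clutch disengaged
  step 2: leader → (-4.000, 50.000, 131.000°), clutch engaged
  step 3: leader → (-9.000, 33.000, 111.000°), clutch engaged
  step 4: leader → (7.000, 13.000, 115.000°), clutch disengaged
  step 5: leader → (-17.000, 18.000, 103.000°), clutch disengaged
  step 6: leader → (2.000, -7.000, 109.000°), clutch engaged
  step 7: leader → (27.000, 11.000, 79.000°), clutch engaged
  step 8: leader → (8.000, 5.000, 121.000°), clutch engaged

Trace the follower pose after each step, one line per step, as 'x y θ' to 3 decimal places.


-23.000 24.000 62.000
-23.000 24.000 62.000
-45.000 28.000 -65.500
-55.000 21.500 -145.000
-55.000 21.500 -145.000
-55.000 21.500 -145.000
-17.000 11.000 -120.500
33.000 22.000 -240.000
-5.000 21.000 -71.500

step 0: Δleader=(24.000, 3.000, 45.000°), disengaged; cmd=(0,0,0) → follower holds at (-23.000, 24.000, 62.000°)
step 1: Δleader=(19.000, -14.000, 21.000°), disengaged; cmd=(0,0,0) → follower holds at (-23.000, 24.000, 62.000°)
step 2: Δleader=(-11.000, 4.000, -32.000°), engaged; cmd=(-22.000, 4.000, -127.500°) → follower=(-45.000, 28.000, -65.500°)
step 3: Δleader=(-5.000, -17.000, -20.000°), engaged; cmd=(-10.000, -6.500, -79.500°) → follower=(-55.000, 21.500, -145.000°)
step 4: Δleader=(16.000, -20.000, 4.000°), disengaged; cmd=(0,0,0) → follower holds at (-55.000, 21.500, -145.000°)
step 5: Δleader=(-24.000, 5.000, -12.000°), disengaged; cmd=(0,0,0) → follower holds at (-55.000, 21.500, -145.000°)
step 6: Δleader=(19.000, -25.000, 6.000°), engaged; cmd=(38.000, -10.500, 24.500°) → follower=(-17.000, 11.000, -120.500°)
step 7: Δleader=(25.000, 18.000, -30.000°), engaged; cmd=(50.000, 11.000, -119.500°) → follower=(33.000, 22.000, -240.000°)
step 8: Δleader=(-19.000, -6.000, 42.000°), engaged; cmd=(-38.000, -1.000, 168.500°) → follower=(-5.000, 21.000, -71.500°)


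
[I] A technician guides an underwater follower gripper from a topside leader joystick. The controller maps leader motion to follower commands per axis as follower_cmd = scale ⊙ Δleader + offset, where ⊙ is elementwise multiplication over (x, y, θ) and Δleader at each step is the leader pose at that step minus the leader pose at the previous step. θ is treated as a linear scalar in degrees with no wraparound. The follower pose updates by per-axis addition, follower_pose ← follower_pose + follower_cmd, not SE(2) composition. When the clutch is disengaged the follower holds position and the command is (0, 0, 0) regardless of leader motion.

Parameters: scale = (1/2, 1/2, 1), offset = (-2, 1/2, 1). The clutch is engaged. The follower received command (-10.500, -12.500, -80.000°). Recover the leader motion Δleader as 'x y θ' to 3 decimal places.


axis x: (-10.500 − -2) / (1/2) = -17.000
axis y: (-12.500 − 1/2) / (1/2) = -26.000
axis θ: (-80.000 − 1) / (1) = -81.000

-17.000 -26.000 -81.000


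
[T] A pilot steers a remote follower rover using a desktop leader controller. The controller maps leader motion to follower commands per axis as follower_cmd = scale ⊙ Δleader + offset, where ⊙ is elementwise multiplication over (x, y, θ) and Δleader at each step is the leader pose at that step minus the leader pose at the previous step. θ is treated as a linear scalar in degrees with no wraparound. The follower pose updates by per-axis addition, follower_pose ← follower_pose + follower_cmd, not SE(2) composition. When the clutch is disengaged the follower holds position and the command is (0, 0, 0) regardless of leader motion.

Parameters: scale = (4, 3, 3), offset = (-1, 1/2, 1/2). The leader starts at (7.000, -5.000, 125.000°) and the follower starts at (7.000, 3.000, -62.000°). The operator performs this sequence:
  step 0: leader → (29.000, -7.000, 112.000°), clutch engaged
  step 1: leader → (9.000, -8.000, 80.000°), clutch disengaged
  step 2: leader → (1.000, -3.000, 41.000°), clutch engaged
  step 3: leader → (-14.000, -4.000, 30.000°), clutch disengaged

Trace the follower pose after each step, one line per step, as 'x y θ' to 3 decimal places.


step 0: Δleader=(22.000, -2.000, -13.000°), engaged; cmd=(87.000, -5.500, -38.500°) → follower=(94.000, -2.500, -100.500°)
step 1: Δleader=(-20.000, -1.000, -32.000°), disengaged; cmd=(0,0,0) → follower holds at (94.000, -2.500, -100.500°)
step 2: Δleader=(-8.000, 5.000, -39.000°), engaged; cmd=(-33.000, 15.500, -116.500°) → follower=(61.000, 13.000, -217.000°)
step 3: Δleader=(-15.000, -1.000, -11.000°), disengaged; cmd=(0,0,0) → follower holds at (61.000, 13.000, -217.000°)

94.000 -2.500 -100.500
94.000 -2.500 -100.500
61.000 13.000 -217.000
61.000 13.000 -217.000


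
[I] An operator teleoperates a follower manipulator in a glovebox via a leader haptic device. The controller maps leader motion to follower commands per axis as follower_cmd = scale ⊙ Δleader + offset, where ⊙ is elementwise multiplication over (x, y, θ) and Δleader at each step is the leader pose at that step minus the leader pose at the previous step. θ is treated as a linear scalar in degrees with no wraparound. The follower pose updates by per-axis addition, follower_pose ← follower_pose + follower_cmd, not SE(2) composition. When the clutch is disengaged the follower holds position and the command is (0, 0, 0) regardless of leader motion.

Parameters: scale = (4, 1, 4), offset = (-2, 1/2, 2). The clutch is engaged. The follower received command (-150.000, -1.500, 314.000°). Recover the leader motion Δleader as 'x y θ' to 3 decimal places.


-37.000 -2.000 78.000

axis x: (-150.000 − -2) / (4) = -37.000
axis y: (-1.500 − 1/2) / (1) = -2.000
axis θ: (314.000 − 2) / (4) = 78.000


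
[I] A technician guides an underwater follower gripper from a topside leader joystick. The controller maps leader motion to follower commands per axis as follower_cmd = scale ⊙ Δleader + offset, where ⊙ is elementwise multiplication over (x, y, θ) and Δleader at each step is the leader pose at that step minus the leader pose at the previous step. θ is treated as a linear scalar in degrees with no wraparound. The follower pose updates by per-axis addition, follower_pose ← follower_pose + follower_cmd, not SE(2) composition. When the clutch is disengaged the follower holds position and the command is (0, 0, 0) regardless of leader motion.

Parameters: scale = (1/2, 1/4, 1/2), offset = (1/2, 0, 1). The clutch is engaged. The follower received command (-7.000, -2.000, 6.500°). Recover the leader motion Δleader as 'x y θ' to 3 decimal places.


axis x: (-7.000 − 1/2) / (1/2) = -15.000
axis y: (-2.000 − 0) / (1/4) = -8.000
axis θ: (6.500 − 1) / (1/2) = 11.000

-15.000 -8.000 11.000


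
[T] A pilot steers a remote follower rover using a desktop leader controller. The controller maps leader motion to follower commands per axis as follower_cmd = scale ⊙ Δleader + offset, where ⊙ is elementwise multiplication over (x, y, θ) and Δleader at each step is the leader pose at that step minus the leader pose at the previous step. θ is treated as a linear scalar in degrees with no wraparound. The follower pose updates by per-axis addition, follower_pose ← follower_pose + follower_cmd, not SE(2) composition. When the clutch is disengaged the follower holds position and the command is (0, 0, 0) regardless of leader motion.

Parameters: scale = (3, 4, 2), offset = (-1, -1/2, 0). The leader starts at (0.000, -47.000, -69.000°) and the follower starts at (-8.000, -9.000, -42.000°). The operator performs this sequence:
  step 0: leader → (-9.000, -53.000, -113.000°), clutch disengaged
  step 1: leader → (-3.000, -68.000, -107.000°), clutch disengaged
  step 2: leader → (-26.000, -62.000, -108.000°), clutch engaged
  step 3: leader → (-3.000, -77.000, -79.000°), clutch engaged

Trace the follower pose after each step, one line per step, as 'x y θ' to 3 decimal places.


-8.000 -9.000 -42.000
-8.000 -9.000 -42.000
-78.000 14.500 -44.000
-10.000 -46.000 14.000

step 0: Δleader=(-9.000, -6.000, -44.000°), disengaged; cmd=(0,0,0) → follower holds at (-8.000, -9.000, -42.000°)
step 1: Δleader=(6.000, -15.000, 6.000°), disengaged; cmd=(0,0,0) → follower holds at (-8.000, -9.000, -42.000°)
step 2: Δleader=(-23.000, 6.000, -1.000°), engaged; cmd=(-70.000, 23.500, -2.000°) → follower=(-78.000, 14.500, -44.000°)
step 3: Δleader=(23.000, -15.000, 29.000°), engaged; cmd=(68.000, -60.500, 58.000°) → follower=(-10.000, -46.000, 14.000°)


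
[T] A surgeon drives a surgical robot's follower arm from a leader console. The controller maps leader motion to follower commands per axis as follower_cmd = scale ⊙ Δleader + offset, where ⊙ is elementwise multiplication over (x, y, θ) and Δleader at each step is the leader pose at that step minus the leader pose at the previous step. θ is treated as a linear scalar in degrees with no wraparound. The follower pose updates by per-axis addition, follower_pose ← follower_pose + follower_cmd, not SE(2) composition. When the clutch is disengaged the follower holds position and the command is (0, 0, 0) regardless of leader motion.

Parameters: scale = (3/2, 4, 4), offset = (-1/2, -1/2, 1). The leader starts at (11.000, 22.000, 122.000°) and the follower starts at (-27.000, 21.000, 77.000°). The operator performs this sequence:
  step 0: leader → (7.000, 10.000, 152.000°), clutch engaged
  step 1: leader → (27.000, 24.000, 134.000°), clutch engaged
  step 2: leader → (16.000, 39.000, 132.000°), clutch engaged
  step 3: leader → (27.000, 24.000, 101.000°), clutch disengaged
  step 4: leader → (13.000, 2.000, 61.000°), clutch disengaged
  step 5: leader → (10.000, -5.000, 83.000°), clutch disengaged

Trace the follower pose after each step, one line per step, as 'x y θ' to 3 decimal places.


step 0: Δleader=(-4.000, -12.000, 30.000°), engaged; cmd=(-6.500, -48.500, 121.000°) → follower=(-33.500, -27.500, 198.000°)
step 1: Δleader=(20.000, 14.000, -18.000°), engaged; cmd=(29.500, 55.500, -71.000°) → follower=(-4.000, 28.000, 127.000°)
step 2: Δleader=(-11.000, 15.000, -2.000°), engaged; cmd=(-17.000, 59.500, -7.000°) → follower=(-21.000, 87.500, 120.000°)
step 3: Δleader=(11.000, -15.000, -31.000°), disengaged; cmd=(0,0,0) → follower holds at (-21.000, 87.500, 120.000°)
step 4: Δleader=(-14.000, -22.000, -40.000°), disengaged; cmd=(0,0,0) → follower holds at (-21.000, 87.500, 120.000°)
step 5: Δleader=(-3.000, -7.000, 22.000°), disengaged; cmd=(0,0,0) → follower holds at (-21.000, 87.500, 120.000°)

-33.500 -27.500 198.000
-4.000 28.000 127.000
-21.000 87.500 120.000
-21.000 87.500 120.000
-21.000 87.500 120.000
-21.000 87.500 120.000


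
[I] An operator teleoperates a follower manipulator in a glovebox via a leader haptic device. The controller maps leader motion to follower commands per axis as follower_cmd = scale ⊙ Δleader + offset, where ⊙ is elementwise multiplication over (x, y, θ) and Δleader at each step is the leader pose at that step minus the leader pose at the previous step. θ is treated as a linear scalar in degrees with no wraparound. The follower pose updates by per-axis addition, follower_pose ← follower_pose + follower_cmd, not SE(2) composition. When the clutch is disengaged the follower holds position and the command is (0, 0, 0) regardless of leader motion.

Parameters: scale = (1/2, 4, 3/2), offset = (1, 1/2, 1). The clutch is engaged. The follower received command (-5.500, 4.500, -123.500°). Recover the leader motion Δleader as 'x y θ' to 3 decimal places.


-13.000 1.000 -83.000

axis x: (-5.500 − 1) / (1/2) = -13.000
axis y: (4.500 − 1/2) / (4) = 1.000
axis θ: (-123.500 − 1) / (3/2) = -83.000


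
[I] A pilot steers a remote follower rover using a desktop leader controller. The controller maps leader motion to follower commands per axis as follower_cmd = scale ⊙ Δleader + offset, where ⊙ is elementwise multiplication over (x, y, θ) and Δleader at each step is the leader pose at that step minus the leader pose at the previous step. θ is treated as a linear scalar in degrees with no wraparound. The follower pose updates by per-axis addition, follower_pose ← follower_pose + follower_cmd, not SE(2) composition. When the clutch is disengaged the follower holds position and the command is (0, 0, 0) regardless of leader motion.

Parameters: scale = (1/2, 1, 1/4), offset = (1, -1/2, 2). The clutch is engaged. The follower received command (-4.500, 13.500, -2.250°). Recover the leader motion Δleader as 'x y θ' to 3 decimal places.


-11.000 14.000 -17.000

axis x: (-4.500 − 1) / (1/2) = -11.000
axis y: (13.500 − -1/2) / (1) = 14.000
axis θ: (-2.250 − 2) / (1/4) = -17.000


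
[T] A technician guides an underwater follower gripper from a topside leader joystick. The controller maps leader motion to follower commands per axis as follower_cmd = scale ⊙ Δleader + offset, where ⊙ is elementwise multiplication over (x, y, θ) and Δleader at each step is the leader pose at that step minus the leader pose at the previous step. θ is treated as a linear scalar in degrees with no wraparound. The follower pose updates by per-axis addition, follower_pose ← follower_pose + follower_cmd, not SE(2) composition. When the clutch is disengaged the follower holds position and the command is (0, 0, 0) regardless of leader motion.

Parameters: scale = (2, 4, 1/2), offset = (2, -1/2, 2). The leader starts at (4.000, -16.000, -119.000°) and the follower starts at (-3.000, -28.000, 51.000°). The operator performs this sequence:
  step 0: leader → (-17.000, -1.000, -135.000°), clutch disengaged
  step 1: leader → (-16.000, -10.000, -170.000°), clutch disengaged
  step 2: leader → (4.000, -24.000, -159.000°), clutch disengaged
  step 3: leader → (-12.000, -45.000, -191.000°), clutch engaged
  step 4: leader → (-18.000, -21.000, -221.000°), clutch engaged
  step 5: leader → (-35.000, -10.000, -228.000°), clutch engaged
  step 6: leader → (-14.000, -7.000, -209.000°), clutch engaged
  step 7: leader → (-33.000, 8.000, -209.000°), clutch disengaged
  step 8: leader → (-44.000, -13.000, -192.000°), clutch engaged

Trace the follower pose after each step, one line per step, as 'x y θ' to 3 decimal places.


step 0: Δleader=(-21.000, 15.000, -16.000°), disengaged; cmd=(0,0,0) → follower holds at (-3.000, -28.000, 51.000°)
step 1: Δleader=(1.000, -9.000, -35.000°), disengaged; cmd=(0,0,0) → follower holds at (-3.000, -28.000, 51.000°)
step 2: Δleader=(20.000, -14.000, 11.000°), disengaged; cmd=(0,0,0) → follower holds at (-3.000, -28.000, 51.000°)
step 3: Δleader=(-16.000, -21.000, -32.000°), engaged; cmd=(-30.000, -84.500, -14.000°) → follower=(-33.000, -112.500, 37.000°)
step 4: Δleader=(-6.000, 24.000, -30.000°), engaged; cmd=(-10.000, 95.500, -13.000°) → follower=(-43.000, -17.000, 24.000°)
step 5: Δleader=(-17.000, 11.000, -7.000°), engaged; cmd=(-32.000, 43.500, -1.500°) → follower=(-75.000, 26.500, 22.500°)
step 6: Δleader=(21.000, 3.000, 19.000°), engaged; cmd=(44.000, 11.500, 11.500°) → follower=(-31.000, 38.000, 34.000°)
step 7: Δleader=(-19.000, 15.000, 0.000°), disengaged; cmd=(0,0,0) → follower holds at (-31.000, 38.000, 34.000°)
step 8: Δleader=(-11.000, -21.000, 17.000°), engaged; cmd=(-20.000, -84.500, 10.500°) → follower=(-51.000, -46.500, 44.500°)

-3.000 -28.000 51.000
-3.000 -28.000 51.000
-3.000 -28.000 51.000
-33.000 -112.500 37.000
-43.000 -17.000 24.000
-75.000 26.500 22.500
-31.000 38.000 34.000
-31.000 38.000 34.000
-51.000 -46.500 44.500


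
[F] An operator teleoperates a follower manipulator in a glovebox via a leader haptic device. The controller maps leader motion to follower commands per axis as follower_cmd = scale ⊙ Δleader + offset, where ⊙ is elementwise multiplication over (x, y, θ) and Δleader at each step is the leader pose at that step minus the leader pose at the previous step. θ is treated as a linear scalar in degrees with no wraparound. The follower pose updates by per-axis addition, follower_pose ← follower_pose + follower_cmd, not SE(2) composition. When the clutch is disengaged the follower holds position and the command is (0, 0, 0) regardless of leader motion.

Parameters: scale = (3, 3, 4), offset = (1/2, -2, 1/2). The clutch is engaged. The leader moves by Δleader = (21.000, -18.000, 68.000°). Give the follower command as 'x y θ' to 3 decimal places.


63.500 -56.000 272.500

axis x: 3·21.000 + 1/2 = 63.500
axis y: 3·-18.000 + -2 = -56.000
axis θ: 4·68.000 + 1/2 = 272.500


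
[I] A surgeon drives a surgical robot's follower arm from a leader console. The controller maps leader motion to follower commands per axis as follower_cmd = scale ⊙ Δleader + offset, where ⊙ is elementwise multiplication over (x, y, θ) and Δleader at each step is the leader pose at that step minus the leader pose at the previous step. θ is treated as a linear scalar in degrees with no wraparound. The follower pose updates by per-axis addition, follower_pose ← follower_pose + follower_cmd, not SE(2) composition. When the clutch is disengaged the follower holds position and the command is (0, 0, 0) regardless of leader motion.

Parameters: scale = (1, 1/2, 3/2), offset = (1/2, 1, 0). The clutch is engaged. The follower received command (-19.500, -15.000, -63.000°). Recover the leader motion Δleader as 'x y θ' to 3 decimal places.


-20.000 -32.000 -42.000

axis x: (-19.500 − 1/2) / (1) = -20.000
axis y: (-15.000 − 1) / (1/2) = -32.000
axis θ: (-63.000 − 0) / (3/2) = -42.000


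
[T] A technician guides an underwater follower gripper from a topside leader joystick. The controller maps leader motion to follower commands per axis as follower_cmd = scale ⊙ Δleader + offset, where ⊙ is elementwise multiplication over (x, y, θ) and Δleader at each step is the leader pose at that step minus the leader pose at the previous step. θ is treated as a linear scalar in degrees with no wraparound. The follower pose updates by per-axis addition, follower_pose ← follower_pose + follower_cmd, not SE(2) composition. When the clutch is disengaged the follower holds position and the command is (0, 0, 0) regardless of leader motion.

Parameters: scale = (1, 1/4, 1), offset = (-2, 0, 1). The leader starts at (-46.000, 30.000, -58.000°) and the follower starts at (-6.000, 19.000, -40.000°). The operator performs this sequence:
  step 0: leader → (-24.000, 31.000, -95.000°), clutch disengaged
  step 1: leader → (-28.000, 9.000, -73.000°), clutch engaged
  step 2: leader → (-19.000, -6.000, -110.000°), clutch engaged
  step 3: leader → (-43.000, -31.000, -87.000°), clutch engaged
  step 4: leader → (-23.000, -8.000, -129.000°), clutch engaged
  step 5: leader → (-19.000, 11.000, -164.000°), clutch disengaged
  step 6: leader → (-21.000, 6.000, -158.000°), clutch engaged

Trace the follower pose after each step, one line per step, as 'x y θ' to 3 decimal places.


-6.000 19.000 -40.000
-12.000 13.500 -17.000
-5.000 9.750 -53.000
-31.000 3.500 -29.000
-13.000 9.250 -70.000
-13.000 9.250 -70.000
-17.000 8.000 -63.000

step 0: Δleader=(22.000, 1.000, -37.000°), disengaged; cmd=(0,0,0) → follower holds at (-6.000, 19.000, -40.000°)
step 1: Δleader=(-4.000, -22.000, 22.000°), engaged; cmd=(-6.000, -5.500, 23.000°) → follower=(-12.000, 13.500, -17.000°)
step 2: Δleader=(9.000, -15.000, -37.000°), engaged; cmd=(7.000, -3.750, -36.000°) → follower=(-5.000, 9.750, -53.000°)
step 3: Δleader=(-24.000, -25.000, 23.000°), engaged; cmd=(-26.000, -6.250, 24.000°) → follower=(-31.000, 3.500, -29.000°)
step 4: Δleader=(20.000, 23.000, -42.000°), engaged; cmd=(18.000, 5.750, -41.000°) → follower=(-13.000, 9.250, -70.000°)
step 5: Δleader=(4.000, 19.000, -35.000°), disengaged; cmd=(0,0,0) → follower holds at (-13.000, 9.250, -70.000°)
step 6: Δleader=(-2.000, -5.000, 6.000°), engaged; cmd=(-4.000, -1.250, 7.000°) → follower=(-17.000, 8.000, -63.000°)


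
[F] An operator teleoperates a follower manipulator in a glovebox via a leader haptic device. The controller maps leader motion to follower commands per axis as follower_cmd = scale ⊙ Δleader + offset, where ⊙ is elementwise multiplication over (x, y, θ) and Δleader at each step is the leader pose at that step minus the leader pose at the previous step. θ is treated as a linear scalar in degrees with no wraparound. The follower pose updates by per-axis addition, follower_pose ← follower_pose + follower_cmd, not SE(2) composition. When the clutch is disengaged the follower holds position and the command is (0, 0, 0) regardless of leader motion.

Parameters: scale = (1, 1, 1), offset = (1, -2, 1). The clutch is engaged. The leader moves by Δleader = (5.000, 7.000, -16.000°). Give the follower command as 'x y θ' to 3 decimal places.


6.000 5.000 -15.000

axis x: 1·5.000 + 1 = 6.000
axis y: 1·7.000 + -2 = 5.000
axis θ: 1·-16.000 + 1 = -15.000


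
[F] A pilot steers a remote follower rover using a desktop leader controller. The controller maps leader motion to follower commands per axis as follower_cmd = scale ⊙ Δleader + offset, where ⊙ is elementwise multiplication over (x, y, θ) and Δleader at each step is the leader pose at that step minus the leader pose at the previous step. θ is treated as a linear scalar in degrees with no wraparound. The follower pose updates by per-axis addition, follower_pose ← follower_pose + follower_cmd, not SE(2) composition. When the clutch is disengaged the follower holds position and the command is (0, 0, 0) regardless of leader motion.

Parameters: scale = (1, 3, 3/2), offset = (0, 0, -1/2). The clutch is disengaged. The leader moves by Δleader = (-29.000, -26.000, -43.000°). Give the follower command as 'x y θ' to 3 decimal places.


clutch disengaged → follower holds; cmd = (0, 0, 0)

0.000 0.000 0.000


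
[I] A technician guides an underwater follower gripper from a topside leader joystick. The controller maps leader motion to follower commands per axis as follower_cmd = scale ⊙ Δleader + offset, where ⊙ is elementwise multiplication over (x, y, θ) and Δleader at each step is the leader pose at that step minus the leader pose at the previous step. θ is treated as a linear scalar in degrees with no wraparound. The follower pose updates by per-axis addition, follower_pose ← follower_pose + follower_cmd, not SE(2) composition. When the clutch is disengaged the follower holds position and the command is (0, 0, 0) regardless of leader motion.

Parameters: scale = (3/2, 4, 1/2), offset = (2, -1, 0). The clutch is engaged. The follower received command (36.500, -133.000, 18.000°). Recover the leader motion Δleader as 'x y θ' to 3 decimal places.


23.000 -33.000 36.000

axis x: (36.500 − 2) / (3/2) = 23.000
axis y: (-133.000 − -1) / (4) = -33.000
axis θ: (18.000 − 0) / (1/2) = 36.000


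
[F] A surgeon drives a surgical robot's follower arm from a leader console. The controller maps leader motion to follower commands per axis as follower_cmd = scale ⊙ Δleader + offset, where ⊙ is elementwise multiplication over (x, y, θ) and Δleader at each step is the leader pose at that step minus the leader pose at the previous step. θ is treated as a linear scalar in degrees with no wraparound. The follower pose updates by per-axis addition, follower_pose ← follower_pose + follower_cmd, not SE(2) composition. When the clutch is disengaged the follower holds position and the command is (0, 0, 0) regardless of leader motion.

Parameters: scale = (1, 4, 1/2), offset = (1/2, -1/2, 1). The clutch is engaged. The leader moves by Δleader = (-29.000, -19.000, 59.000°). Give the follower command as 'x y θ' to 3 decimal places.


axis x: 1·-29.000 + 1/2 = -28.500
axis y: 4·-19.000 + -1/2 = -76.500
axis θ: 1/2·59.000 + 1 = 30.500

-28.500 -76.500 30.500


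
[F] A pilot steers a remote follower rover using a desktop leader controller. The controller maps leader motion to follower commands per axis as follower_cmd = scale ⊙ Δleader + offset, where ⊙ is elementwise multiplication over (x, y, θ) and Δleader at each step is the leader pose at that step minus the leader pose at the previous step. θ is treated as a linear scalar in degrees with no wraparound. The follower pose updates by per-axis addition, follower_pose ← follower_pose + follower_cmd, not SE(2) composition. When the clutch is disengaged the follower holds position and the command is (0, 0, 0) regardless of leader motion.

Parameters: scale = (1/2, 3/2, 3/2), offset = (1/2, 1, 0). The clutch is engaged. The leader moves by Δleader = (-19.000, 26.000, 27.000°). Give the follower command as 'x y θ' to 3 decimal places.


axis x: 1/2·-19.000 + 1/2 = -9.000
axis y: 3/2·26.000 + 1 = 40.000
axis θ: 3/2·27.000 + 0 = 40.500

-9.000 40.000 40.500


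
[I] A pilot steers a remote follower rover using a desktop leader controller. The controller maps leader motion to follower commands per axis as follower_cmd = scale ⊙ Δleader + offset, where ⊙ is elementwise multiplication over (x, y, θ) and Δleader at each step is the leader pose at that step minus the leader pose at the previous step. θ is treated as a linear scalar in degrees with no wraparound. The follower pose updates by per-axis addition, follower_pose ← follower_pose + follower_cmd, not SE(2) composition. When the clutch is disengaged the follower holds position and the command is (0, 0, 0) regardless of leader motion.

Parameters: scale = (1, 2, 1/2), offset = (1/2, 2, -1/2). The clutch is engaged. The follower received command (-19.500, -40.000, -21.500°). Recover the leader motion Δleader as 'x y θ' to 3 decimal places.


-20.000 -21.000 -42.000

axis x: (-19.500 − 1/2) / (1) = -20.000
axis y: (-40.000 − 2) / (2) = -21.000
axis θ: (-21.500 − -1/2) / (1/2) = -42.000


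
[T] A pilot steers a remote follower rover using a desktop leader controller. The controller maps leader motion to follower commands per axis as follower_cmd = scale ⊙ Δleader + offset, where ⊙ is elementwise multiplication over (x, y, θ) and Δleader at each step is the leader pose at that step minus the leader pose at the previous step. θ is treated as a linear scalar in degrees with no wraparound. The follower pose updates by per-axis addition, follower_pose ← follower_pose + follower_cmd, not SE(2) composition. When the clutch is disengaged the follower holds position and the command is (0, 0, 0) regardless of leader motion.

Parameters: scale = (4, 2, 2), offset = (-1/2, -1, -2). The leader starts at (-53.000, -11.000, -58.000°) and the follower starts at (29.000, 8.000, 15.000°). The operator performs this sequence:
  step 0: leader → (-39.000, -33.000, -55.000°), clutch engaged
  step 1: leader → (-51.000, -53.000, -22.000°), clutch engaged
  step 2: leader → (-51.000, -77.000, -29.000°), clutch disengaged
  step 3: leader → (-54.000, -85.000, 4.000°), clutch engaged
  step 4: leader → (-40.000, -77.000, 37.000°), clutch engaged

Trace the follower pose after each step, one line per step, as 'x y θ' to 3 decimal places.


step 0: Δleader=(14.000, -22.000, 3.000°), engaged; cmd=(55.500, -45.000, 4.000°) → follower=(84.500, -37.000, 19.000°)
step 1: Δleader=(-12.000, -20.000, 33.000°), engaged; cmd=(-48.500, -41.000, 64.000°) → follower=(36.000, -78.000, 83.000°)
step 2: Δleader=(0.000, -24.000, -7.000°), disengaged; cmd=(0,0,0) → follower holds at (36.000, -78.000, 83.000°)
step 3: Δleader=(-3.000, -8.000, 33.000°), engaged; cmd=(-12.500, -17.000, 64.000°) → follower=(23.500, -95.000, 147.000°)
step 4: Δleader=(14.000, 8.000, 33.000°), engaged; cmd=(55.500, 15.000, 64.000°) → follower=(79.000, -80.000, 211.000°)

84.500 -37.000 19.000
36.000 -78.000 83.000
36.000 -78.000 83.000
23.500 -95.000 147.000
79.000 -80.000 211.000


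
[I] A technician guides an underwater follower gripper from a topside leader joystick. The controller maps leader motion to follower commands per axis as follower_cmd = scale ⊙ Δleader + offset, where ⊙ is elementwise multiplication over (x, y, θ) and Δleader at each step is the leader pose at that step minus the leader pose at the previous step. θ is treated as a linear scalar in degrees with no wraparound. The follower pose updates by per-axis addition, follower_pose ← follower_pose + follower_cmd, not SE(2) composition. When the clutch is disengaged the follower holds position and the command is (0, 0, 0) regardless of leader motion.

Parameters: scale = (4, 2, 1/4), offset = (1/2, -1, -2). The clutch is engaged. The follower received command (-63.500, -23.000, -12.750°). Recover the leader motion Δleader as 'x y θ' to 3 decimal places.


-16.000 -11.000 -43.000

axis x: (-63.500 − 1/2) / (4) = -16.000
axis y: (-23.000 − -1) / (2) = -11.000
axis θ: (-12.750 − -2) / (1/4) = -43.000
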